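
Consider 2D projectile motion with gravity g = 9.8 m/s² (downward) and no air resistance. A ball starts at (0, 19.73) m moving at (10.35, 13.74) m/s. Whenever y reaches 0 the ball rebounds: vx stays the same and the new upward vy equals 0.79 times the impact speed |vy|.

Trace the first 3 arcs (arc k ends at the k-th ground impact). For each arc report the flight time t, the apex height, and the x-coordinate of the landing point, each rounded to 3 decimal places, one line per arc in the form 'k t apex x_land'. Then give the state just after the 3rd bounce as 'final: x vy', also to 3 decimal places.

Arc 1: start y=19.730, vy=13.740 → t=3.850, apex=29.362, x_land=39.847, impact vy=-23.989
  bounce: vy ← 0.79·23.989 = 18.952
Arc 2: start y=0.000, vy=18.952 → t=3.868, apex=18.325, x_land=79.878, impact vy=-18.952
  bounce: vy ← 0.79·18.952 = 14.972
Arc 3: start y=0.000, vy=14.972 → t=3.055, apex=11.437, x_land=111.502, impact vy=-14.972
  bounce: vy ← 0.79·14.972 = 11.828

1 3.850 29.362 39.847
2 3.868 18.325 79.878
3 3.055 11.437 111.502
final: 111.502 11.828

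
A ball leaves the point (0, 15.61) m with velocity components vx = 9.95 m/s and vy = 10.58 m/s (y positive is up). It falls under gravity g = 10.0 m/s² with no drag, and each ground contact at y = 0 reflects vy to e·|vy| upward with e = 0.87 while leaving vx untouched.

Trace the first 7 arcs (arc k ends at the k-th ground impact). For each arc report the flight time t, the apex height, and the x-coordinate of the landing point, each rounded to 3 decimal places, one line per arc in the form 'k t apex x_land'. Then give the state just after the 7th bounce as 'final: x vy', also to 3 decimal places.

1 3.117 21.207 31.019
2 3.583 16.051 66.674
3 3.118 12.149 97.694
4 2.712 9.196 124.682
5 2.360 6.960 148.161
6 2.053 5.268 168.588
7 1.786 3.988 186.359
final: 186.359 7.769

Arc 1: start y=15.610, vy=10.580 → t=3.117, apex=21.207, x_land=31.019, impact vy=-20.595
  bounce: vy ← 0.87·20.595 = 17.917
Arc 2: start y=0.000, vy=17.917 → t=3.583, apex=16.051, x_land=66.674, impact vy=-17.917
  bounce: vy ← 0.87·17.917 = 15.588
Arc 3: start y=0.000, vy=15.588 → t=3.118, apex=12.149, x_land=97.694, impact vy=-15.588
  bounce: vy ← 0.87·15.588 = 13.562
Arc 4: start y=0.000, vy=13.562 → t=2.712, apex=9.196, x_land=124.682, impact vy=-13.562
  bounce: vy ← 0.87·13.562 = 11.799
Arc 5: start y=0.000, vy=11.799 → t=2.360, apex=6.960, x_land=148.161, impact vy=-11.799
  bounce: vy ← 0.87·11.799 = 10.265
Arc 6: start y=0.000, vy=10.265 → t=2.053, apex=5.268, x_land=168.588, impact vy=-10.265
  bounce: vy ← 0.87·10.265 = 8.930
Arc 7: start y=0.000, vy=8.930 → t=1.786, apex=3.988, x_land=186.359, impact vy=-8.930
  bounce: vy ← 0.87·8.930 = 7.769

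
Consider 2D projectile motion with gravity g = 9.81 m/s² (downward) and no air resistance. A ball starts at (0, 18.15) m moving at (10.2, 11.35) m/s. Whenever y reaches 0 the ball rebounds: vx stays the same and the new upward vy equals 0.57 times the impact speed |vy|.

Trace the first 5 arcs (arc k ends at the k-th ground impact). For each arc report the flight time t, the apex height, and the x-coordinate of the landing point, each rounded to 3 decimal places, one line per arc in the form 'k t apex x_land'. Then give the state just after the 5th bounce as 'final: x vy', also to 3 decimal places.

1 3.402 24.716 34.698
2 2.559 8.030 60.800
3 1.459 2.609 75.678
4 0.831 0.848 84.158
5 0.474 0.275 88.992
final: 88.992 1.325

Arc 1: start y=18.150, vy=11.350 → t=3.402, apex=24.716, x_land=34.698, impact vy=-22.021
  bounce: vy ← 0.57·22.021 = 12.552
Arc 2: start y=0.000, vy=12.552 → t=2.559, apex=8.030, x_land=60.800, impact vy=-12.552
  bounce: vy ← 0.57·12.552 = 7.155
Arc 3: start y=0.000, vy=7.155 → t=1.459, apex=2.609, x_land=75.678, impact vy=-7.155
  bounce: vy ← 0.57·7.155 = 4.078
Arc 4: start y=0.000, vy=4.078 → t=0.831, apex=0.848, x_land=84.158, impact vy=-4.078
  bounce: vy ← 0.57·4.078 = 2.325
Arc 5: start y=0.000, vy=2.325 → t=0.474, apex=0.275, x_land=88.992, impact vy=-2.325
  bounce: vy ← 0.57·2.325 = 1.325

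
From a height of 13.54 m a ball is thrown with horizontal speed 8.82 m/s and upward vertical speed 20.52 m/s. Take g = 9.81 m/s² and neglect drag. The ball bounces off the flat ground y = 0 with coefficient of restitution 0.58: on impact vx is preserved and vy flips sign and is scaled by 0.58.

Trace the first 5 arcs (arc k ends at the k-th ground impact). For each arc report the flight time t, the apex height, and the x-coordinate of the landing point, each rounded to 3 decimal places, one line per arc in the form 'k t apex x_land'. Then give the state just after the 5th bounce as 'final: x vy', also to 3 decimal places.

1 4.763 35.001 42.010
2 3.099 11.774 69.341
3 1.797 3.961 85.192
4 1.042 1.332 94.386
5 0.605 0.448 99.719
final: 99.719 1.720

Arc 1: start y=13.540, vy=20.520 → t=4.763, apex=35.001, x_land=42.010, impact vy=-26.205
  bounce: vy ← 0.58·26.205 = 15.199
Arc 2: start y=0.000, vy=15.199 → t=3.099, apex=11.774, x_land=69.341, impact vy=-15.199
  bounce: vy ← 0.58·15.199 = 8.816
Arc 3: start y=0.000, vy=8.816 → t=1.797, apex=3.961, x_land=85.192, impact vy=-8.816
  bounce: vy ← 0.58·8.816 = 5.113
Arc 4: start y=0.000, vy=5.113 → t=1.042, apex=1.332, x_land=94.386, impact vy=-5.113
  bounce: vy ← 0.58·5.113 = 2.966
Arc 5: start y=0.000, vy=2.966 → t=0.605, apex=0.448, x_land=99.719, impact vy=-2.966
  bounce: vy ← 0.58·2.966 = 1.720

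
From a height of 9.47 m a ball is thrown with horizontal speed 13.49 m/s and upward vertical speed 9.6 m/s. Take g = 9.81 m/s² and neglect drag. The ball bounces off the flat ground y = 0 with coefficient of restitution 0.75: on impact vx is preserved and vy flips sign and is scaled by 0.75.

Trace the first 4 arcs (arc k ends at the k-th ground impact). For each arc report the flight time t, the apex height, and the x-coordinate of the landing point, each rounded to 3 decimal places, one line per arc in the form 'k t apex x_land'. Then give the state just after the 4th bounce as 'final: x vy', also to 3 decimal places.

1 2.678 14.167 36.128
2 2.549 7.969 70.517
3 1.912 4.483 96.309
4 1.434 2.521 115.653
final: 115.653 5.275

Arc 1: start y=9.470, vy=9.600 → t=2.678, apex=14.167, x_land=36.128, impact vy=-16.672
  bounce: vy ← 0.75·16.672 = 12.504
Arc 2: start y=0.000, vy=12.504 → t=2.549, apex=7.969, x_land=70.517, impact vy=-12.504
  bounce: vy ← 0.75·12.504 = 9.378
Arc 3: start y=0.000, vy=9.378 → t=1.912, apex=4.483, x_land=96.309, impact vy=-9.378
  bounce: vy ← 0.75·9.378 = 7.034
Arc 4: start y=0.000, vy=7.034 → t=1.434, apex=2.521, x_land=115.653, impact vy=-7.034
  bounce: vy ← 0.75·7.034 = 5.275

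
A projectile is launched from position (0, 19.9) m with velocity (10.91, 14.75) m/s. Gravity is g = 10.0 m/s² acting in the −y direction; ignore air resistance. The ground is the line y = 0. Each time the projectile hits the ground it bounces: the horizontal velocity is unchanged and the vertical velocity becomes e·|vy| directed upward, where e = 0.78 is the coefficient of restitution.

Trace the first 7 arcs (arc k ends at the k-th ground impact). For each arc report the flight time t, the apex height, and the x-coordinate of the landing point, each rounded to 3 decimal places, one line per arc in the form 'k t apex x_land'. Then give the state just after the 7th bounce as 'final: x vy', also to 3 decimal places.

Arc 1: start y=19.900, vy=14.750 → t=3.956, apex=30.778, x_land=43.161, impact vy=-24.811
  bounce: vy ← 0.78·24.811 = 19.352
Arc 2: start y=0.000, vy=19.352 → t=3.870, apex=18.725, x_land=85.387, impact vy=-19.352
  bounce: vy ← 0.78·19.352 = 15.095
Arc 3: start y=0.000, vy=15.095 → t=3.019, apex=11.393, x_land=118.324, impact vy=-15.095
  bounce: vy ← 0.78·15.095 = 11.774
Arc 4: start y=0.000, vy=11.774 → t=2.355, apex=6.931, x_land=144.014, impact vy=-11.774
  bounce: vy ← 0.78·11.774 = 9.184
Arc 5: start y=0.000, vy=9.184 → t=1.837, apex=4.217, x_land=164.053, impact vy=-9.184
  bounce: vy ← 0.78·9.184 = 7.163
Arc 6: start y=0.000, vy=7.163 → t=1.433, apex=2.566, x_land=179.683, impact vy=-7.163
  bounce: vy ← 0.78·7.163 = 5.587
Arc 7: start y=0.000, vy=5.587 → t=1.117, apex=1.561, x_land=191.875, impact vy=-5.587
  bounce: vy ← 0.78·5.587 = 4.358

1 3.956 30.778 43.161
2 3.870 18.725 85.387
3 3.019 11.393 118.324
4 2.355 6.931 144.014
5 1.837 4.217 164.053
6 1.433 2.566 179.683
7 1.117 1.561 191.875
final: 191.875 4.358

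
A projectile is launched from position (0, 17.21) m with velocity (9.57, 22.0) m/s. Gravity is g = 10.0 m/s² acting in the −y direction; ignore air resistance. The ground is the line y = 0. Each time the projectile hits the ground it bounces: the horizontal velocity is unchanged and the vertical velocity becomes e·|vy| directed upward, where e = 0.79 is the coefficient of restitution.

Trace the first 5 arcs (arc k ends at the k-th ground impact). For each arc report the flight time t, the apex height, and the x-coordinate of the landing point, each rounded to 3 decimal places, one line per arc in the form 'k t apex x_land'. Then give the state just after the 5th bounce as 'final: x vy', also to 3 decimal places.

1 5.078 41.410 48.595
2 4.547 25.844 92.110
3 3.592 16.129 126.486
4 2.838 10.066 153.644
5 2.242 6.282 175.098
final: 175.098 8.855

Arc 1: start y=17.210, vy=22.000 → t=5.078, apex=41.410, x_land=48.595, impact vy=-28.778
  bounce: vy ← 0.79·28.778 = 22.735
Arc 2: start y=0.000, vy=22.735 → t=4.547, apex=25.844, x_land=92.110, impact vy=-22.735
  bounce: vy ← 0.79·22.735 = 17.961
Arc 3: start y=0.000, vy=17.961 → t=3.592, apex=16.129, x_land=126.486, impact vy=-17.961
  bounce: vy ← 0.79·17.961 = 14.189
Arc 4: start y=0.000, vy=14.189 → t=2.838, apex=10.066, x_land=153.644, impact vy=-14.189
  bounce: vy ← 0.79·14.189 = 11.209
Arc 5: start y=0.000, vy=11.209 → t=2.242, apex=6.282, x_land=175.098, impact vy=-11.209
  bounce: vy ← 0.79·11.209 = 8.855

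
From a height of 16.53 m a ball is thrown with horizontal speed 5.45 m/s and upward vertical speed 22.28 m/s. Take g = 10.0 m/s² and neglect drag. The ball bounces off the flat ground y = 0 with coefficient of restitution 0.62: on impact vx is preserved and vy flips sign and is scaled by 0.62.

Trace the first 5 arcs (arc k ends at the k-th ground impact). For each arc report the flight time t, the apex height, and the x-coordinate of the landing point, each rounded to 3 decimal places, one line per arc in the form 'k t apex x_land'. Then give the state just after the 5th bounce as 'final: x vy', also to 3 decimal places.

Arc 1: start y=16.530, vy=22.280 → t=5.104, apex=41.350, x_land=27.815, impact vy=-28.758
  bounce: vy ← 0.62·28.758 = 17.830
Arc 2: start y=0.000, vy=17.830 → t=3.566, apex=15.895, x_land=47.250, impact vy=-17.830
  bounce: vy ← 0.62·17.830 = 11.054
Arc 3: start y=0.000, vy=11.054 → t=2.211, apex=6.110, x_land=59.299, impact vy=-11.054
  bounce: vy ← 0.62·11.054 = 6.854
Arc 4: start y=0.000, vy=6.854 → t=1.371, apex=2.349, x_land=66.770, impact vy=-6.854
  bounce: vy ← 0.62·6.854 = 4.249
Arc 5: start y=0.000, vy=4.249 → t=0.850, apex=0.903, x_land=71.401, impact vy=-4.249
  bounce: vy ← 0.62·4.249 = 2.635

1 5.104 41.350 27.815
2 3.566 15.895 47.250
3 2.211 6.110 59.299
4 1.371 2.349 66.770
5 0.850 0.903 71.401
final: 71.401 2.635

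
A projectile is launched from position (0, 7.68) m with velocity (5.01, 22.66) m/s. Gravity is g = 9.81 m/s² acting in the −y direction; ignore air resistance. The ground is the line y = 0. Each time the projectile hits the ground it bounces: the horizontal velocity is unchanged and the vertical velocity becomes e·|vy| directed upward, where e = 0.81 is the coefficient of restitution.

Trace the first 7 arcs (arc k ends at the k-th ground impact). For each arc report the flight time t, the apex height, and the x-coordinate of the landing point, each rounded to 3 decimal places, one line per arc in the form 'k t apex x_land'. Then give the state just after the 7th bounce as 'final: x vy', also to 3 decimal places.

Arc 1: start y=7.680, vy=22.660 → t=4.937, apex=33.851, x_land=24.734, impact vy=-25.771
  bounce: vy ← 0.81·25.771 = 20.875
Arc 2: start y=0.000, vy=20.875 → t=4.256, apex=22.210, x_land=46.056, impact vy=-20.875
  bounce: vy ← 0.81·20.875 = 16.909
Arc 3: start y=0.000, vy=16.909 → t=3.447, apex=14.572, x_land=63.326, impact vy=-16.909
  bounce: vy ← 0.81·16.909 = 13.696
Arc 4: start y=0.000, vy=13.696 → t=2.792, apex=9.561, x_land=77.315, impact vy=-13.696
  bounce: vy ← 0.81·13.696 = 11.094
Arc 5: start y=0.000, vy=11.094 → t=2.262, apex=6.273, x_land=88.646, impact vy=-11.094
  bounce: vy ← 0.81·11.094 = 8.986
Arc 6: start y=0.000, vy=8.986 → t=1.832, apex=4.115, x_land=97.825, impact vy=-8.986
  bounce: vy ← 0.81·8.986 = 7.279
Arc 7: start y=0.000, vy=7.279 → t=1.484, apex=2.700, x_land=105.259, impact vy=-7.279
  bounce: vy ← 0.81·7.279 = 5.896

1 4.937 33.851 24.734
2 4.256 22.210 46.056
3 3.447 14.572 63.326
4 2.792 9.561 77.315
5 2.262 6.273 88.646
6 1.832 4.115 97.825
7 1.484 2.700 105.259
final: 105.259 5.896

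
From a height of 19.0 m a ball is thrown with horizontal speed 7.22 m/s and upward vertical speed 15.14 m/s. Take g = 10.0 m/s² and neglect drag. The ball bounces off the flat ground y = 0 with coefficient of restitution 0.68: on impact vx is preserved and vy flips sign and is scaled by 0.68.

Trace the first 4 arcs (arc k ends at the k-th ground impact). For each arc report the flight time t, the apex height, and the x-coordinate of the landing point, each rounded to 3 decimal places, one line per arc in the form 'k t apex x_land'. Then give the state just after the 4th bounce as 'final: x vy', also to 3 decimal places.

Arc 1: start y=19.000, vy=15.140 → t=3.982, apex=30.461, x_land=28.752, impact vy=-24.682
  bounce: vy ← 0.68·24.682 = 16.784
Arc 2: start y=0.000, vy=16.784 → t=3.357, apex=14.085, x_land=52.988, impact vy=-16.784
  bounce: vy ← 0.68·16.784 = 11.413
Arc 3: start y=0.000, vy=11.413 → t=2.283, apex=6.513, x_land=69.468, impact vy=-11.413
  bounce: vy ← 0.68·11.413 = 7.761
Arc 4: start y=0.000, vy=7.761 → t=1.552, apex=3.012, x_land=80.675, impact vy=-7.761
  bounce: vy ← 0.68·7.761 = 5.277

1 3.982 30.461 28.752
2 3.357 14.085 52.988
3 2.283 6.513 69.468
4 1.552 3.012 80.675
final: 80.675 5.277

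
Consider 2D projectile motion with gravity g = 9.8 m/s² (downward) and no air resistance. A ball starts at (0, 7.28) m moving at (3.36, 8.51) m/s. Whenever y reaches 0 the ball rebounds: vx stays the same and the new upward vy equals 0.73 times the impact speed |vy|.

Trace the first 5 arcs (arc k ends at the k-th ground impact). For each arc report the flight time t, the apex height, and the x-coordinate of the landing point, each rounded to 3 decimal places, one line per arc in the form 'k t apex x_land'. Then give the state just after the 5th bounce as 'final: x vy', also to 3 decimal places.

1 2.365 10.975 7.946
2 2.185 5.849 15.288
3 1.595 3.117 20.647
4 1.164 1.661 24.560
5 0.850 0.885 27.416
final: 27.416 3.040

Arc 1: start y=7.280, vy=8.510 → t=2.365, apex=10.975, x_land=7.946, impact vy=-14.667
  bounce: vy ← 0.73·14.667 = 10.707
Arc 2: start y=0.000, vy=10.707 → t=2.185, apex=5.849, x_land=15.288, impact vy=-10.707
  bounce: vy ← 0.73·10.707 = 7.816
Arc 3: start y=0.000, vy=7.816 → t=1.595, apex=3.117, x_land=20.647, impact vy=-7.816
  bounce: vy ← 0.73·7.816 = 5.706
Arc 4: start y=0.000, vy=5.706 → t=1.164, apex=1.661, x_land=24.560, impact vy=-5.706
  bounce: vy ← 0.73·5.706 = 4.165
Arc 5: start y=0.000, vy=4.165 → t=0.850, apex=0.885, x_land=27.416, impact vy=-4.165
  bounce: vy ← 0.73·4.165 = 3.040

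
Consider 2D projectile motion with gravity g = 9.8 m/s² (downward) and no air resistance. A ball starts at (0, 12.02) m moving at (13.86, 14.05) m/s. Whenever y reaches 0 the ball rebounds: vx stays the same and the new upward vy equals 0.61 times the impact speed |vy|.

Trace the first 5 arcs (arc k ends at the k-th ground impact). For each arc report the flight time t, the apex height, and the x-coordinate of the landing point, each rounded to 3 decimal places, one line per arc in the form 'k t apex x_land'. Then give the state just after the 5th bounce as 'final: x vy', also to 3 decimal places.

1 3.557 22.092 49.300
2 2.590 8.220 85.204
3 1.580 3.059 107.105
4 0.964 1.138 120.464
5 0.588 0.424 128.614
final: 128.614 1.757

Arc 1: start y=12.020, vy=14.050 → t=3.557, apex=22.092, x_land=49.300, impact vy=-20.809
  bounce: vy ← 0.61·20.809 = 12.693
Arc 2: start y=0.000, vy=12.693 → t=2.590, apex=8.220, x_land=85.204, impact vy=-12.693
  bounce: vy ← 0.61·12.693 = 7.743
Arc 3: start y=0.000, vy=7.743 → t=1.580, apex=3.059, x_land=107.105, impact vy=-7.743
  bounce: vy ← 0.61·7.743 = 4.723
Arc 4: start y=0.000, vy=4.723 → t=0.964, apex=1.138, x_land=120.464, impact vy=-4.723
  bounce: vy ← 0.61·4.723 = 2.881
Arc 5: start y=0.000, vy=2.881 → t=0.588, apex=0.424, x_land=128.614, impact vy=-2.881
  bounce: vy ← 0.61·2.881 = 1.757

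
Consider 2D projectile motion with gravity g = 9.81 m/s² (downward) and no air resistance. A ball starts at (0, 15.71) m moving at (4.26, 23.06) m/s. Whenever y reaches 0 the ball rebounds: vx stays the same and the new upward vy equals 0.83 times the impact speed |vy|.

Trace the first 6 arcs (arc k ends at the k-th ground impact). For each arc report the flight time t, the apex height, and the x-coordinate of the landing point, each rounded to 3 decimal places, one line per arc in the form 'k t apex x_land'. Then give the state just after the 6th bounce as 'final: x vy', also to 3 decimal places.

Arc 1: start y=15.710, vy=23.060 → t=5.305, apex=42.813, x_land=22.600, impact vy=-28.983
  bounce: vy ← 0.83·28.983 = 24.056
Arc 2: start y=0.000, vy=24.056 → t=4.904, apex=29.494, x_land=43.492, impact vy=-24.056
  bounce: vy ← 0.83·24.056 = 19.966
Arc 3: start y=0.000, vy=19.966 → t=4.071, apex=20.318, x_land=60.833, impact vy=-19.966
  bounce: vy ← 0.83·19.966 = 16.572
Arc 4: start y=0.000, vy=16.572 → t=3.379, apex=13.997, x_land=75.225, impact vy=-16.572
  bounce: vy ← 0.83·16.572 = 13.755
Arc 5: start y=0.000, vy=13.755 → t=2.804, apex=9.643, x_land=87.171, impact vy=-13.755
  bounce: vy ← 0.83·13.755 = 11.416
Arc 6: start y=0.000, vy=11.416 → t=2.327, apex=6.643, x_land=97.086, impact vy=-11.416
  bounce: vy ← 0.83·11.416 = 9.476

1 5.305 42.813 22.600
2 4.904 29.494 43.492
3 4.071 20.318 60.833
4 3.379 13.997 75.225
5 2.804 9.643 87.171
6 2.327 6.643 97.086
final: 97.086 9.476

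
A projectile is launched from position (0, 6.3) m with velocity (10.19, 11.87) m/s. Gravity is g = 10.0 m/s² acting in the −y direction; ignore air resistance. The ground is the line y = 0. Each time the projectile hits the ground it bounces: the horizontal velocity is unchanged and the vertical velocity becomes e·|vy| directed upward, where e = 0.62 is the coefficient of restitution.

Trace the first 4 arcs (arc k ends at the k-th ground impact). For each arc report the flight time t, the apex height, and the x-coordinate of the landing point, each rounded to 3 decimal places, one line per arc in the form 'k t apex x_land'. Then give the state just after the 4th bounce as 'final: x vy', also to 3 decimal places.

1 2.821 13.345 28.743
2 2.026 5.130 49.386
3 1.256 1.972 62.184
4 0.779 0.758 70.119
final: 70.119 2.414

Arc 1: start y=6.300, vy=11.870 → t=2.821, apex=13.345, x_land=28.743, impact vy=-16.337
  bounce: vy ← 0.62·16.337 = 10.129
Arc 2: start y=0.000, vy=10.129 → t=2.026, apex=5.130, x_land=49.386, impact vy=-10.129
  bounce: vy ← 0.62·10.129 = 6.280
Arc 3: start y=0.000, vy=6.280 → t=1.256, apex=1.972, x_land=62.184, impact vy=-6.280
  bounce: vy ← 0.62·6.280 = 3.894
Arc 4: start y=0.000, vy=3.894 → t=0.779, apex=0.758, x_land=70.119, impact vy=-3.894
  bounce: vy ← 0.62·3.894 = 2.414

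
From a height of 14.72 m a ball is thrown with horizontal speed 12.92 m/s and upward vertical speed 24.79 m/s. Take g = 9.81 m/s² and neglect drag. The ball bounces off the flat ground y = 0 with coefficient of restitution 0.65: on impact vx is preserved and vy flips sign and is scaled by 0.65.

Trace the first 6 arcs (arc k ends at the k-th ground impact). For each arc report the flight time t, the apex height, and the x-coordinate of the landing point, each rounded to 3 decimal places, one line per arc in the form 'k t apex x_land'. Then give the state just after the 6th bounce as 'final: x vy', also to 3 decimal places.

1 5.591 46.042 72.233
2 3.983 19.453 123.693
3 2.589 8.219 157.141
4 1.683 3.472 178.883
5 1.094 1.467 193.015
6 0.711 0.620 202.201
final: 202.201 2.267

Arc 1: start y=14.720, vy=24.790 → t=5.591, apex=46.042, x_land=72.233, impact vy=-30.056
  bounce: vy ← 0.65·30.056 = 19.536
Arc 2: start y=0.000, vy=19.536 → t=3.983, apex=19.453, x_land=123.693, impact vy=-19.536
  bounce: vy ← 0.65·19.536 = 12.699
Arc 3: start y=0.000, vy=12.699 → t=2.589, apex=8.219, x_land=157.141, impact vy=-12.699
  bounce: vy ← 0.65·12.699 = 8.254
Arc 4: start y=0.000, vy=8.254 → t=1.683, apex=3.472, x_land=178.883, impact vy=-8.254
  bounce: vy ← 0.65·8.254 = 5.365
Arc 5: start y=0.000, vy=5.365 → t=1.094, apex=1.467, x_land=193.015, impact vy=-5.365
  bounce: vy ← 0.65·5.365 = 3.487
Arc 6: start y=0.000, vy=3.487 → t=0.711, apex=0.620, x_land=202.201, impact vy=-3.487
  bounce: vy ← 0.65·3.487 = 2.267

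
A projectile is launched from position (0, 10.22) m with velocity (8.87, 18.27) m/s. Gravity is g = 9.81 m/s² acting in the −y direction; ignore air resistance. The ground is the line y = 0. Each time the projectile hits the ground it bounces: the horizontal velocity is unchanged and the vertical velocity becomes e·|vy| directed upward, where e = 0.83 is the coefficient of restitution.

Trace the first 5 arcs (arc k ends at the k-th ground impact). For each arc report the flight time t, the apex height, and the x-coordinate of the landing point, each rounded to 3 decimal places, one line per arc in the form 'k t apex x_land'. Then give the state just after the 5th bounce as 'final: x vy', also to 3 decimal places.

Arc 1: start y=10.220, vy=18.270 → t=4.219, apex=27.233, x_land=37.420, impact vy=-23.115
  bounce: vy ← 0.83·23.115 = 19.186
Arc 2: start y=0.000, vy=19.186 → t=3.911, apex=18.761, x_land=72.114, impact vy=-19.186
  bounce: vy ← 0.83·19.186 = 15.924
Arc 3: start y=0.000, vy=15.924 → t=3.246, apex=12.924, x_land=100.910, impact vy=-15.924
  bounce: vy ← 0.83·15.924 = 13.217
Arc 4: start y=0.000, vy=13.217 → t=2.695, apex=8.904, x_land=124.811, impact vy=-13.217
  bounce: vy ← 0.83·13.217 = 10.970
Arc 5: start y=0.000, vy=10.970 → t=2.237, apex=6.134, x_land=144.649, impact vy=-10.970
  bounce: vy ← 0.83·10.970 = 9.105

1 4.219 27.233 37.420
2 3.911 18.761 72.114
3 3.246 12.924 100.910
4 2.695 8.904 124.811
5 2.237 6.134 144.649
final: 144.649 9.105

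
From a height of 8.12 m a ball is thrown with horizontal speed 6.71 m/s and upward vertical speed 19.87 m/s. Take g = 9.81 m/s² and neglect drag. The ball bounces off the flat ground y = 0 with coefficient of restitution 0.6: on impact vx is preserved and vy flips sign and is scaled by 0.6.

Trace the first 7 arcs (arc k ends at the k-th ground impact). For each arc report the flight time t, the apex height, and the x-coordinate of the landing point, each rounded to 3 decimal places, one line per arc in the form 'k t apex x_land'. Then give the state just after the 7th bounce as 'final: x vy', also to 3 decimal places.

1 4.425 28.243 29.692
2 2.880 10.168 49.014
3 1.728 3.660 60.607
4 1.037 1.318 67.562
5 0.622 0.474 71.736
6 0.373 0.171 74.240
7 0.224 0.061 75.742
final: 75.742 0.659

Arc 1: start y=8.120, vy=19.870 → t=4.425, apex=28.243, x_land=29.692, impact vy=-23.540
  bounce: vy ← 0.6·23.540 = 14.124
Arc 2: start y=0.000, vy=14.124 → t=2.880, apex=10.168, x_land=49.014, impact vy=-14.124
  bounce: vy ← 0.6·14.124 = 8.474
Arc 3: start y=0.000, vy=8.474 → t=1.728, apex=3.660, x_land=60.607, impact vy=-8.474
  bounce: vy ← 0.6·8.474 = 5.085
Arc 4: start y=0.000, vy=5.085 → t=1.037, apex=1.318, x_land=67.562, impact vy=-5.085
  bounce: vy ← 0.6·5.085 = 3.051
Arc 5: start y=0.000, vy=3.051 → t=0.622, apex=0.474, x_land=71.736, impact vy=-3.051
  bounce: vy ← 0.6·3.051 = 1.830
Arc 6: start y=0.000, vy=1.830 → t=0.373, apex=0.171, x_land=74.240, impact vy=-1.830
  bounce: vy ← 0.6·1.830 = 1.098
Arc 7: start y=0.000, vy=1.098 → t=0.224, apex=0.061, x_land=75.742, impact vy=-1.098
  bounce: vy ← 0.6·1.098 = 0.659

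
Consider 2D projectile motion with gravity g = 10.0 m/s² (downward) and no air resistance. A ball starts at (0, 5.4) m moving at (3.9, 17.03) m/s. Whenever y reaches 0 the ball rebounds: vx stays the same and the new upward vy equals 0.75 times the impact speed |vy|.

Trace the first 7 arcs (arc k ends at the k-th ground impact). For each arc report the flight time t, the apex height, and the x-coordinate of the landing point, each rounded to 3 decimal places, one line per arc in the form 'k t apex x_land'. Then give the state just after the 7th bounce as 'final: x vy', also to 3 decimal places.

1 3.698 19.901 14.422
2 2.993 11.194 26.093
3 2.244 6.297 34.847
4 1.683 3.542 41.412
5 1.262 1.992 46.335
6 0.947 1.121 50.028
7 0.710 0.630 52.798
final: 52.798 2.663

Arc 1: start y=5.400, vy=17.030 → t=3.698, apex=19.901, x_land=14.422, impact vy=-19.950
  bounce: vy ← 0.75·19.950 = 14.963
Arc 2: start y=0.000, vy=14.963 → t=2.993, apex=11.194, x_land=26.093, impact vy=-14.963
  bounce: vy ← 0.75·14.963 = 11.222
Arc 3: start y=0.000, vy=11.222 → t=2.244, apex=6.297, x_land=34.847, impact vy=-11.222
  bounce: vy ← 0.75·11.222 = 8.417
Arc 4: start y=0.000, vy=8.417 → t=1.683, apex=3.542, x_land=41.412, impact vy=-8.417
  bounce: vy ← 0.75·8.417 = 6.312
Arc 5: start y=0.000, vy=6.312 → t=1.262, apex=1.992, x_land=46.335, impact vy=-6.312
  bounce: vy ← 0.75·6.312 = 4.734
Arc 6: start y=0.000, vy=4.734 → t=0.947, apex=1.121, x_land=50.028, impact vy=-4.734
  bounce: vy ← 0.75·4.734 = 3.551
Arc 7: start y=0.000, vy=3.551 → t=0.710, apex=0.630, x_land=52.798, impact vy=-3.551
  bounce: vy ← 0.75·3.551 = 2.663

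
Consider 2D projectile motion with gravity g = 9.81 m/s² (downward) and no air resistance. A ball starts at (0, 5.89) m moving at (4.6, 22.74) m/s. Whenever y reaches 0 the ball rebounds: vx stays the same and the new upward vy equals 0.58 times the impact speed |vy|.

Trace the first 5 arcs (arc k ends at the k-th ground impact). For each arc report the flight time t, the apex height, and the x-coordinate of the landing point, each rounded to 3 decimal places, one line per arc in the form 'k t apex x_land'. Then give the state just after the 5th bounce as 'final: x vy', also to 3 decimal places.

1 4.882 32.246 22.457
2 2.974 10.848 36.139
3 1.725 3.649 44.074
4 1.001 1.228 48.677
5 0.580 0.413 51.346
final: 51.346 1.651

Arc 1: start y=5.890, vy=22.740 → t=4.882, apex=32.246, x_land=22.457, impact vy=-25.153
  bounce: vy ← 0.58·25.153 = 14.589
Arc 2: start y=0.000, vy=14.589 → t=2.974, apex=10.848, x_land=36.139, impact vy=-14.589
  bounce: vy ← 0.58·14.589 = 8.461
Arc 3: start y=0.000, vy=8.461 → t=1.725, apex=3.649, x_land=44.074, impact vy=-8.461
  bounce: vy ← 0.58·8.461 = 4.908
Arc 4: start y=0.000, vy=4.908 → t=1.001, apex=1.228, x_land=48.677, impact vy=-4.908
  bounce: vy ← 0.58·4.908 = 2.846
Arc 5: start y=0.000, vy=2.846 → t=0.580, apex=0.413, x_land=51.346, impact vy=-2.846
  bounce: vy ← 0.58·2.846 = 1.651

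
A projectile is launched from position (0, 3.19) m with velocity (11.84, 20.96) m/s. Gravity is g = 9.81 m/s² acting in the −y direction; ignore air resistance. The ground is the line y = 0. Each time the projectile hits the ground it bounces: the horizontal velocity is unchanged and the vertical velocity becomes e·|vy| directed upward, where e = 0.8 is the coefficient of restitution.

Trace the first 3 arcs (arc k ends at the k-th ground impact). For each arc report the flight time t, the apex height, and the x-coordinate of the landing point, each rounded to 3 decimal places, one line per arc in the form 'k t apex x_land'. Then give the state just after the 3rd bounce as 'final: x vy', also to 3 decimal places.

Arc 1: start y=3.190, vy=20.960 → t=4.420, apex=25.582, x_land=52.337, impact vy=-22.403
  bounce: vy ← 0.8·22.403 = 17.923
Arc 2: start y=0.000, vy=17.923 → t=3.654, apex=16.372, x_land=95.599, impact vy=-17.923
  bounce: vy ← 0.8·17.923 = 14.338
Arc 3: start y=0.000, vy=14.338 → t=2.923, apex=10.478, x_land=130.210, impact vy=-14.338
  bounce: vy ← 0.8·14.338 = 11.471

1 4.420 25.582 52.337
2 3.654 16.372 95.599
3 2.923 10.478 130.210
final: 130.210 11.471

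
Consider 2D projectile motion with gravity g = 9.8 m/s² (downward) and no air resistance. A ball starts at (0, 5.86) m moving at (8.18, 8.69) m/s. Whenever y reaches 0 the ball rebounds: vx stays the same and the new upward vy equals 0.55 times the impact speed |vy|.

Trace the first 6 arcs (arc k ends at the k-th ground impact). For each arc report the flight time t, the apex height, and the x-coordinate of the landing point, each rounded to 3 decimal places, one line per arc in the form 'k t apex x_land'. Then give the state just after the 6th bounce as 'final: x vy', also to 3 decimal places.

1 2.295 9.713 18.770
2 1.549 2.938 31.439
3 0.852 0.889 38.406
4 0.468 0.269 42.238
5 0.258 0.081 44.346
6 0.142 0.025 45.505
final: 45.505 0.382

Arc 1: start y=5.860, vy=8.690 → t=2.295, apex=9.713, x_land=18.770, impact vy=-13.798
  bounce: vy ← 0.55·13.798 = 7.589
Arc 2: start y=0.000, vy=7.589 → t=1.549, apex=2.938, x_land=31.439, impact vy=-7.589
  bounce: vy ← 0.55·7.589 = 4.174
Arc 3: start y=0.000, vy=4.174 → t=0.852, apex=0.889, x_land=38.406, impact vy=-4.174
  bounce: vy ← 0.55·4.174 = 2.296
Arc 4: start y=0.000, vy=2.296 → t=0.468, apex=0.269, x_land=42.238, impact vy=-2.296
  bounce: vy ← 0.55·2.296 = 1.263
Arc 5: start y=0.000, vy=1.263 → t=0.258, apex=0.081, x_land=44.346, impact vy=-1.263
  bounce: vy ← 0.55·1.263 = 0.694
Arc 6: start y=0.000, vy=0.694 → t=0.142, apex=0.025, x_land=45.505, impact vy=-0.694
  bounce: vy ← 0.55·0.694 = 0.382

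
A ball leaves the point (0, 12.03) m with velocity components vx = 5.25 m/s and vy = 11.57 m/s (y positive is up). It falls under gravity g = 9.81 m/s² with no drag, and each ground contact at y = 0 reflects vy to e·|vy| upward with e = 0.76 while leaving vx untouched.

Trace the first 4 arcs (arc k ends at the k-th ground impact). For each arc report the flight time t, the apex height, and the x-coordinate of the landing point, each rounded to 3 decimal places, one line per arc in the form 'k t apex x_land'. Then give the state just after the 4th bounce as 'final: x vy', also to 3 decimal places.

1 3.140 18.853 16.485
2 2.980 10.889 32.129
3 2.265 6.290 44.020
4 1.721 3.633 53.056
final: 53.056 6.416

Arc 1: start y=12.030, vy=11.570 → t=3.140, apex=18.853, x_land=16.485, impact vy=-19.233
  bounce: vy ← 0.76·19.233 = 14.617
Arc 2: start y=0.000, vy=14.617 → t=2.980, apex=10.889, x_land=32.129, impact vy=-14.617
  bounce: vy ← 0.76·14.617 = 11.109
Arc 3: start y=0.000, vy=11.109 → t=2.265, apex=6.290, x_land=44.020, impact vy=-11.109
  bounce: vy ← 0.76·11.109 = 8.443
Arc 4: start y=0.000, vy=8.443 → t=1.721, apex=3.633, x_land=53.056, impact vy=-8.443
  bounce: vy ← 0.76·8.443 = 6.416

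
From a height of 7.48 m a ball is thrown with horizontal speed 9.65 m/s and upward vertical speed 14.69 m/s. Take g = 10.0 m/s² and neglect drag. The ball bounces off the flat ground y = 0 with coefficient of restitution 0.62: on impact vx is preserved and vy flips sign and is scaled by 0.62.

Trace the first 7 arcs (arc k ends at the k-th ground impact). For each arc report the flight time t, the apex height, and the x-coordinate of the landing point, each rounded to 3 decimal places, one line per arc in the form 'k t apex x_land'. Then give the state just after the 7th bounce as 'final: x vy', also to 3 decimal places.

Arc 1: start y=7.480, vy=14.690 → t=3.381, apex=18.270, x_land=32.622, impact vy=-19.115
  bounce: vy ← 0.62·19.115 = 11.852
Arc 2: start y=0.000, vy=11.852 → t=2.370, apex=7.023, x_land=55.496, impact vy=-11.852
  bounce: vy ← 0.62·11.852 = 7.348
Arc 3: start y=0.000, vy=7.348 → t=1.470, apex=2.700, x_land=69.677, impact vy=-7.348
  bounce: vy ← 0.62·7.348 = 4.556
Arc 4: start y=0.000, vy=4.556 → t=0.911, apex=1.038, x_land=78.470, impact vy=-4.556
  bounce: vy ← 0.62·4.556 = 2.825
Arc 5: start y=0.000, vy=2.825 → t=0.565, apex=0.399, x_land=83.921, impact vy=-2.825
  bounce: vy ← 0.62·2.825 = 1.751
Arc 6: start y=0.000, vy=1.751 → t=0.350, apex=0.153, x_land=87.301, impact vy=-1.751
  bounce: vy ← 0.62·1.751 = 1.086
Arc 7: start y=0.000, vy=1.086 → t=0.217, apex=0.059, x_land=89.396, impact vy=-1.086
  bounce: vy ← 0.62·1.086 = 0.673

1 3.381 18.270 32.622
2 2.370 7.023 55.496
3 1.470 2.700 69.677
4 0.911 1.038 78.470
5 0.565 0.399 83.921
6 0.350 0.153 87.301
7 0.217 0.059 89.396
final: 89.396 0.673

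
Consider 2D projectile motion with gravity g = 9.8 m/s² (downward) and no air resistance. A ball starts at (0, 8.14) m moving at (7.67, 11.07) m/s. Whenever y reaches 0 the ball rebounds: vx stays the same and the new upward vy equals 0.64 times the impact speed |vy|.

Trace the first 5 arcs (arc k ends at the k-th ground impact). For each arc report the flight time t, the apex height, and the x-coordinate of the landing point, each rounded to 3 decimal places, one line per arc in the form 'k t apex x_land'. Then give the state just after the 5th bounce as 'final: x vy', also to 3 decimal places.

Arc 1: start y=8.140, vy=11.070 → t=2.843, apex=14.392, x_land=21.809, impact vy=-16.796
  bounce: vy ← 0.64·16.796 = 10.749
Arc 2: start y=0.000, vy=10.749 → t=2.194, apex=5.895, x_land=38.635, impact vy=-10.749
  bounce: vy ← 0.64·10.749 = 6.879
Arc 3: start y=0.000, vy=6.879 → t=1.404, apex=2.415, x_land=49.403, impact vy=-6.879
  bounce: vy ← 0.64·6.879 = 4.403
Arc 4: start y=0.000, vy=4.403 → t=0.899, apex=0.989, x_land=56.295, impact vy=-4.403
  bounce: vy ← 0.64·4.403 = 2.818
Arc 5: start y=0.000, vy=2.818 → t=0.575, apex=0.405, x_land=60.706, impact vy=-2.818
  bounce: vy ← 0.64·2.818 = 1.803

1 2.843 14.392 21.809
2 2.194 5.895 38.635
3 1.404 2.415 49.403
4 0.899 0.989 56.295
5 0.575 0.405 60.706
final: 60.706 1.803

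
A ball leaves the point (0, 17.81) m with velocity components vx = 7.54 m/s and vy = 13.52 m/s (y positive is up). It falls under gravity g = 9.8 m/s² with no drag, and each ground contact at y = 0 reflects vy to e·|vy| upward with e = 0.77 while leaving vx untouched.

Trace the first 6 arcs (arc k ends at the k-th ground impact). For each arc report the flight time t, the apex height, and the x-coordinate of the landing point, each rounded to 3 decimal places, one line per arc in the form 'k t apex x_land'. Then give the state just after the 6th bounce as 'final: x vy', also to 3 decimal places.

1 3.733 27.136 28.146
2 3.624 16.089 55.471
3 2.791 9.539 76.512
4 2.149 5.656 92.713
5 1.655 3.353 105.188
6 1.274 1.988 114.794
final: 114.794 4.807

Arc 1: start y=17.810, vy=13.520 → t=3.733, apex=27.136, x_land=28.146, impact vy=-23.062
  bounce: vy ← 0.77·23.062 = 17.758
Arc 2: start y=0.000, vy=17.758 → t=3.624, apex=16.089, x_land=55.471, impact vy=-17.758
  bounce: vy ← 0.77·17.758 = 13.674
Arc 3: start y=0.000, vy=13.674 → t=2.791, apex=9.539, x_land=76.512, impact vy=-13.674
  bounce: vy ← 0.77·13.674 = 10.529
Arc 4: start y=0.000, vy=10.529 → t=2.149, apex=5.656, x_land=92.713, impact vy=-10.529
  bounce: vy ← 0.77·10.529 = 8.107
Arc 5: start y=0.000, vy=8.107 → t=1.655, apex=3.353, x_land=105.188, impact vy=-8.107
  bounce: vy ← 0.77·8.107 = 6.242
Arc 6: start y=0.000, vy=6.242 → t=1.274, apex=1.988, x_land=114.794, impact vy=-6.242
  bounce: vy ← 0.77·6.242 = 4.807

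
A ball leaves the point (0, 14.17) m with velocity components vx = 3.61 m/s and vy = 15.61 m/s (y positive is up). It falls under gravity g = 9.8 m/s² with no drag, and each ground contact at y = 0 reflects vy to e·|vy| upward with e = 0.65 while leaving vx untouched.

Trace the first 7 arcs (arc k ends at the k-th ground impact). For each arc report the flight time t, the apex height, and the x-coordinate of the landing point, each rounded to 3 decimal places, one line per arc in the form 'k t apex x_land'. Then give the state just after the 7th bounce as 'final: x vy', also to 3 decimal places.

1 3.923 26.602 14.162
2 3.029 11.239 25.096
3 1.969 4.749 32.204
4 1.280 2.006 36.824
5 0.832 0.848 39.827
6 0.541 0.358 41.779
7 0.351 0.151 43.048
final: 43.048 1.119

Arc 1: start y=14.170, vy=15.610 → t=3.923, apex=26.602, x_land=14.162, impact vy=-22.834
  bounce: vy ← 0.65·22.834 = 14.842
Arc 2: start y=0.000, vy=14.842 → t=3.029, apex=11.239, x_land=25.096, impact vy=-14.842
  bounce: vy ← 0.65·14.842 = 9.647
Arc 3: start y=0.000, vy=9.647 → t=1.969, apex=4.749, x_land=32.204, impact vy=-9.647
  bounce: vy ← 0.65·9.647 = 6.271
Arc 4: start y=0.000, vy=6.271 → t=1.280, apex=2.006, x_land=36.824, impact vy=-6.271
  bounce: vy ← 0.65·6.271 = 4.076
Arc 5: start y=0.000, vy=4.076 → t=0.832, apex=0.848, x_land=39.827, impact vy=-4.076
  bounce: vy ← 0.65·4.076 = 2.649
Arc 6: start y=0.000, vy=2.649 → t=0.541, apex=0.358, x_land=41.779, impact vy=-2.649
  bounce: vy ← 0.65·2.649 = 1.722
Arc 7: start y=0.000, vy=1.722 → t=0.351, apex=0.151, x_land=43.048, impact vy=-1.722
  bounce: vy ← 0.65·1.722 = 1.119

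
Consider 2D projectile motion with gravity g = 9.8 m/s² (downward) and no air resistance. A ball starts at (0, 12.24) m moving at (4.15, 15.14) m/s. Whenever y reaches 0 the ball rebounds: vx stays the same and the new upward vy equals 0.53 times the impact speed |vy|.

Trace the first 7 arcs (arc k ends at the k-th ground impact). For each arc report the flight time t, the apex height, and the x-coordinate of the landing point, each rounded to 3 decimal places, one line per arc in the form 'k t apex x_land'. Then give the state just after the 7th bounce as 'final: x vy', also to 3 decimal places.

1 3.755 23.935 15.583
2 2.343 6.723 25.306
3 1.242 1.889 30.459
4 0.658 0.531 33.190
5 0.349 0.149 34.637
6 0.185 0.042 35.404
7 0.098 0.012 35.811
final: 35.811 0.254

Arc 1: start y=12.240, vy=15.140 → t=3.755, apex=23.935, x_land=15.583, impact vy=-21.659
  bounce: vy ← 0.53·21.659 = 11.479
Arc 2: start y=0.000, vy=11.479 → t=2.343, apex=6.723, x_land=25.306, impact vy=-11.479
  bounce: vy ← 0.53·11.479 = 6.084
Arc 3: start y=0.000, vy=6.084 → t=1.242, apex=1.889, x_land=30.459, impact vy=-6.084
  bounce: vy ← 0.53·6.084 = 3.225
Arc 4: start y=0.000, vy=3.225 → t=0.658, apex=0.531, x_land=33.190, impact vy=-3.225
  bounce: vy ← 0.53·3.225 = 1.709
Arc 5: start y=0.000, vy=1.709 → t=0.349, apex=0.149, x_land=34.637, impact vy=-1.709
  bounce: vy ← 0.53·1.709 = 0.906
Arc 6: start y=0.000, vy=0.906 → t=0.185, apex=0.042, x_land=35.404, impact vy=-0.906
  bounce: vy ← 0.53·0.906 = 0.480
Arc 7: start y=0.000, vy=0.480 → t=0.098, apex=0.012, x_land=35.811, impact vy=-0.480
  bounce: vy ← 0.53·0.480 = 0.254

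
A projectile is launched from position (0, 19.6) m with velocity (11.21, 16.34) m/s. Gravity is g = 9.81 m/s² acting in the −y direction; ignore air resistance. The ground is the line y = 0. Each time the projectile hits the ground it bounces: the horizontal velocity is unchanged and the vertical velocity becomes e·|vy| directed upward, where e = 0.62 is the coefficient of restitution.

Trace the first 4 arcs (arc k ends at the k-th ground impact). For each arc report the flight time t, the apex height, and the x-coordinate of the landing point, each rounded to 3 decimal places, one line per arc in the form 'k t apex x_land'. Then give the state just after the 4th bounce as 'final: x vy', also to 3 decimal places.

1 4.268 33.208 47.840
2 3.226 12.765 84.009
3 2.000 4.907 106.433
4 1.240 1.886 120.336
final: 120.336 3.772

Arc 1: start y=19.600, vy=16.340 → t=4.268, apex=33.208, x_land=47.840, impact vy=-25.525
  bounce: vy ← 0.62·25.525 = 15.826
Arc 2: start y=0.000, vy=15.826 → t=3.226, apex=12.765, x_land=84.009, impact vy=-15.826
  bounce: vy ← 0.62·15.826 = 9.812
Arc 3: start y=0.000, vy=9.812 → t=2.000, apex=4.907, x_land=106.433, impact vy=-9.812
  bounce: vy ← 0.62·9.812 = 6.083
Arc 4: start y=0.000, vy=6.083 → t=1.240, apex=1.886, x_land=120.336, impact vy=-6.083
  bounce: vy ← 0.62·6.083 = 3.772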